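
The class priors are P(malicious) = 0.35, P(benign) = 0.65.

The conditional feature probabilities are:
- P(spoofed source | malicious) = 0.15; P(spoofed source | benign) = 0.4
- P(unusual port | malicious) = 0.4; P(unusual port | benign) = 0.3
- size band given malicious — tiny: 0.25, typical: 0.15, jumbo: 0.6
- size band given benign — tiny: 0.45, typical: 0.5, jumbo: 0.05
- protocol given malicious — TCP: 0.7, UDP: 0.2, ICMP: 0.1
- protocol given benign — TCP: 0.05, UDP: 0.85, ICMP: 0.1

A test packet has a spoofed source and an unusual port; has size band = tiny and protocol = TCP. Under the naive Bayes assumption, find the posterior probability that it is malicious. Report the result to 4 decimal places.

0.6768

malicious: 0.35 × 0.15 × 0.4 × 0.25 × 0.7 = 0.003675
benign: 0.65 × 0.4 × 0.3 × 0.45 × 0.05 = 0.001755
P(malicious | x) = 0.003675 / 0.00543 ≈ 0.6768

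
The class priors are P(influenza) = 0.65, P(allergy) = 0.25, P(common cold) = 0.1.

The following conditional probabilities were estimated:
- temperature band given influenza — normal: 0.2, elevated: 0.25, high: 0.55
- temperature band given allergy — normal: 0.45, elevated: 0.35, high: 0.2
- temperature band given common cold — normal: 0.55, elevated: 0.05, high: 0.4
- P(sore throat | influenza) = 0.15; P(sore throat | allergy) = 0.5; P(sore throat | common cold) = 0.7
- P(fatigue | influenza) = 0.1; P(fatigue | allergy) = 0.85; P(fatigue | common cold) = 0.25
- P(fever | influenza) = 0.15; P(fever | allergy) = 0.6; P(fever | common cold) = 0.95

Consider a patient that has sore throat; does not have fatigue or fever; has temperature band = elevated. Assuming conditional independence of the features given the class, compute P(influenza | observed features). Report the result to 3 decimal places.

0.871

influenza: 0.65 × 0.25 × 0.15 × (1−0.1) × (1−0.15) = 0.018646875
allergy: 0.25 × 0.35 × 0.5 × (1−0.85) × (1−0.6) = 0.002625
common cold: 0.1 × 0.05 × 0.7 × (1−0.25) × (1−0.95) = 0.00013125
P(influenza | x) = 0.018646875 / 0.021403125 ≈ 0.871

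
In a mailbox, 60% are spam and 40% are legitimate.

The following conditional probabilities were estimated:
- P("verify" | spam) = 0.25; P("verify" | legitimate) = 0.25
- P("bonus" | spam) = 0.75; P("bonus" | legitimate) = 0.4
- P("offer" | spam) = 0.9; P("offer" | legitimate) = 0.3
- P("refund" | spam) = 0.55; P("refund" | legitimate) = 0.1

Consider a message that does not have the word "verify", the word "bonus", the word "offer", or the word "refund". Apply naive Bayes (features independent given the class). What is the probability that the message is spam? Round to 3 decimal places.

spam: 0.6 × (1−0.25) × (1−0.75) × (1−0.9) × (1−0.55) = 0.0050625
legitimate: 0.4 × (1−0.25) × (1−0.4) × (1−0.3) × (1−0.1) = 0.1134
P(spam | x) = 0.0050625 / 0.1184625 ≈ 0.043

0.043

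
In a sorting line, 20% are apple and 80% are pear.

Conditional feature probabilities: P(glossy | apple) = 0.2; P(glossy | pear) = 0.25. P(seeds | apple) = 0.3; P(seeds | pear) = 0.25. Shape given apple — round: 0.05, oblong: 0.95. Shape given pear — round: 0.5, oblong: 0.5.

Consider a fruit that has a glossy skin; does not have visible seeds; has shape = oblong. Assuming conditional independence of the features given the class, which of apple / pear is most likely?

pear

apple: 0.2 × 0.2 × (1−0.3) × 0.95 = 0.0266
pear: 0.8 × 0.25 × (1−0.25) × 0.5 = 0.075
Highest score → pear.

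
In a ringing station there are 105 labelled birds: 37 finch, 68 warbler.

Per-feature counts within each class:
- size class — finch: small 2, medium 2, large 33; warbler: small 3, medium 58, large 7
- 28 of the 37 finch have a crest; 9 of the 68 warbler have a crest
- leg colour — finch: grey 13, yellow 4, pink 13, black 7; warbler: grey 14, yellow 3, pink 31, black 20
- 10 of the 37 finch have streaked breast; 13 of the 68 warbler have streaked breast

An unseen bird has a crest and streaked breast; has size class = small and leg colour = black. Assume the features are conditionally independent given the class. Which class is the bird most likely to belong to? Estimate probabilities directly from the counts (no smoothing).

finch: (37/105) × (2/37) × (28/37) × (7/37) × (10/37) ≈ 0.000737041
warbler: (68/105) × (3/68) × (9/68) × (20/68) × (13/68) ≈ 0.000212628
Highest score → finch.

finch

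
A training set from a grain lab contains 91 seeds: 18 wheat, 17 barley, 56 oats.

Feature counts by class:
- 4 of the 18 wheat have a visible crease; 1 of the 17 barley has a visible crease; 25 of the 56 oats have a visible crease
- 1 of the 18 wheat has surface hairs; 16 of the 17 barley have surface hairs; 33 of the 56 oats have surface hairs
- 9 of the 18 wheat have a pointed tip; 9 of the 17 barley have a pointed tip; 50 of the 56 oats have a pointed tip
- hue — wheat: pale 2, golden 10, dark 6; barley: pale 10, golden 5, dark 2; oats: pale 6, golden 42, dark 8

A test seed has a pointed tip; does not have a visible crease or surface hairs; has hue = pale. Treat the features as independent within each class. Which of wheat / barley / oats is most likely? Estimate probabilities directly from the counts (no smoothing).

oats

wheat: (18/91) × (14/18) × (17/18) × (9/18) × (2/18) ≈ 0.00807217
barley: (17/91) × (16/17) × (1/17) × (9/17) × (10/17) ≈ 0.00322088
oats: (56/91) × (31/56) × (23/56) × (50/56) × (6/56) ≈ 0.0133846
Highest score → oats.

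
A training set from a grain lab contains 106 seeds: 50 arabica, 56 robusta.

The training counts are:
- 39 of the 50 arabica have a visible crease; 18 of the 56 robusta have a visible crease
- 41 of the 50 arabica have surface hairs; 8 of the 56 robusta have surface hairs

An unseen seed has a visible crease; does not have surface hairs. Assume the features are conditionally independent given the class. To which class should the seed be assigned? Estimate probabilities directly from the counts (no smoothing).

arabica: (50/106) × (39/50) × (9/50) ≈ 0.0662264
robusta: (56/106) × (18/56) × (48/56) ≈ 0.145553
Highest score → robusta.

robusta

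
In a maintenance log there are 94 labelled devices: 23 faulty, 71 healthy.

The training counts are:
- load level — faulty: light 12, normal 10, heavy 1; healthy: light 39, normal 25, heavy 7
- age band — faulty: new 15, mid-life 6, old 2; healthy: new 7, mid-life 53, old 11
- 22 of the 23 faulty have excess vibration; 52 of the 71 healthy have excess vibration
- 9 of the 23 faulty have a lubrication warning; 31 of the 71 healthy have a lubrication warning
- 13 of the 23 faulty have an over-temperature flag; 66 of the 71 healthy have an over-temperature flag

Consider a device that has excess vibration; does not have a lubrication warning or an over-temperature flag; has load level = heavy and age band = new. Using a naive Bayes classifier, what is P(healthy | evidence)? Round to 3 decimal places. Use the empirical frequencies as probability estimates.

0.108

faulty: (23/94) × (1/23) × (15/23) × (22/23) × (14/23) × (10/23) ≈ 0.00175632
healthy: (71/94) × (7/71) × (7/71) × (52/71) × (40/71) × (5/71) ≈ 0.000213338
P(healthy | x) = 0.000213338 / 0.001969658 ≈ 0.108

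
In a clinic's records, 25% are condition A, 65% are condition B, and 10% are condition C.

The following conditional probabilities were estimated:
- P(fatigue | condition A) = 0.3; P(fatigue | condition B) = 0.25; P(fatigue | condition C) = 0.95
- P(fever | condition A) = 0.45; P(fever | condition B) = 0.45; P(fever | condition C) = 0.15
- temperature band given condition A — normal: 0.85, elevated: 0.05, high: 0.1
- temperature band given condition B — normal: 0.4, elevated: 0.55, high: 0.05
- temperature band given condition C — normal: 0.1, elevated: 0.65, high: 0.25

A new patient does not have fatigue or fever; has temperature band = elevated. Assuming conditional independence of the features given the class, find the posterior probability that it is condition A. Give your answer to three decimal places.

0.031

condition A: 0.25 × (1−0.3) × (1−0.45) × 0.05 = 0.0048125
condition B: 0.65 × (1−0.25) × (1−0.45) × 0.55 = 0.14746875
condition C: 0.1 × (1−0.95) × (1−0.15) × 0.65 = 0.0027625
P(condition A | x) = 0.0048125 / 0.15504375 ≈ 0.031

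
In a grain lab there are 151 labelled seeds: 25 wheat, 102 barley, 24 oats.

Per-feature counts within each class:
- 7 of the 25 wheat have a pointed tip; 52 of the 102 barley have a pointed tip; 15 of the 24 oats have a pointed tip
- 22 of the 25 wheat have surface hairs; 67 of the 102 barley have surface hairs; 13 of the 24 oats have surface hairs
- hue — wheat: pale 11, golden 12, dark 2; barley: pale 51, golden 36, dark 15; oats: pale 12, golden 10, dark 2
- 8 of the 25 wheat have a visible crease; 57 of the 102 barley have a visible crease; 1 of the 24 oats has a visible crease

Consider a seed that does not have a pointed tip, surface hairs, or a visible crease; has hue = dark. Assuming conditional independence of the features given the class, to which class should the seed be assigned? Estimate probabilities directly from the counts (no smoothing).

barley

wheat: (25/151) × (18/25) × (3/25) × (2/25) × (17/25) ≈ 0.000778172
barley: (102/151) × (50/102) × (35/102) × (15/102) × (45/102) ≈ 0.00737164
oats: (24/151) × (9/24) × (11/24) × (2/24) × (23/24) ≈ 0.00218164
Highest score → barley.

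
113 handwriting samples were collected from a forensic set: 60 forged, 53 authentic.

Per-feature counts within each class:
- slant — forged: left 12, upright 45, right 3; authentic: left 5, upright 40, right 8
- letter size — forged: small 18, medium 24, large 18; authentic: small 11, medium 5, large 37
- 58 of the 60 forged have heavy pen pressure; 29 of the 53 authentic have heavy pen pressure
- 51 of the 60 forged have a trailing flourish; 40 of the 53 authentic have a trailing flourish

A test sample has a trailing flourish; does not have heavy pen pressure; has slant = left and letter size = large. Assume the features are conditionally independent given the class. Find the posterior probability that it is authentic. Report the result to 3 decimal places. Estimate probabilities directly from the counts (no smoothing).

forged: (60/113) × (12/60) × (18/60) × (2/60) × (51/60) ≈ 0.000902655
authentic: (53/113) × (5/53) × (37/53) × (24/53) × (40/53) ≈ 0.0105569
P(authentic | x) = 0.0105569 / 0.011459555 ≈ 0.921

0.921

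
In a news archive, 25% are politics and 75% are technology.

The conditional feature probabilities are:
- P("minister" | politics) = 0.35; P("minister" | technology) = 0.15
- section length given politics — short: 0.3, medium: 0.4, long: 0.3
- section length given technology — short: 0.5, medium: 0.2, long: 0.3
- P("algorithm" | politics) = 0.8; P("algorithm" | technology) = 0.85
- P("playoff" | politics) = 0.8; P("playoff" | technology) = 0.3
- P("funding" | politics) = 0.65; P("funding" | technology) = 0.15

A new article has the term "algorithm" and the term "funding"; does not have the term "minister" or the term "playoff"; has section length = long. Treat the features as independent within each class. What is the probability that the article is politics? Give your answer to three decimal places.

0.229

politics: 0.25 × (1−0.35) × 0.3 × 0.8 × (1−0.8) × 0.65 = 0.00507
technology: 0.75 × (1−0.15) × 0.3 × 0.85 × (1−0.3) × 0.15 = 0.0170690625
P(politics | x) = 0.00507 / 0.0221390625 ≈ 0.229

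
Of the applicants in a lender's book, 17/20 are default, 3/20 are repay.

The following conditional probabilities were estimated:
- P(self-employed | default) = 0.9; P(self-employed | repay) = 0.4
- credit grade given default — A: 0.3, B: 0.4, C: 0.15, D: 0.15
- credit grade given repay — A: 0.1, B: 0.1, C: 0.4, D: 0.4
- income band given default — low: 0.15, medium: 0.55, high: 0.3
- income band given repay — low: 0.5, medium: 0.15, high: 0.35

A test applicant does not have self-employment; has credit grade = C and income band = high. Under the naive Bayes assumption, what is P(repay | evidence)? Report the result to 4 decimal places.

0.7671

default: 0.85 × (1−0.9) × 0.15 × 0.3 = 0.003825
repay: 0.15 × (1−0.4) × 0.4 × 0.35 = 0.0126
P(repay | x) = 0.0126 / 0.016425 ≈ 0.7671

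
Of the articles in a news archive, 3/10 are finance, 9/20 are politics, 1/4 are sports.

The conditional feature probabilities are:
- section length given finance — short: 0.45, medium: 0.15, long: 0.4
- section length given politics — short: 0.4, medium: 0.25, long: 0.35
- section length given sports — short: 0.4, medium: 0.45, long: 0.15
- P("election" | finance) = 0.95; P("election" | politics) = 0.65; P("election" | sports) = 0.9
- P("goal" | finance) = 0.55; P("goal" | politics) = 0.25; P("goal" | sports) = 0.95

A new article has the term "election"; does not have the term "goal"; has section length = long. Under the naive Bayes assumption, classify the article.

politics

finance: 0.3 × 0.4 × 0.95 × (1−0.55) = 0.0513
politics: 0.45 × 0.35 × 0.65 × (1−0.25) = 0.07678125
sports: 0.25 × 0.15 × 0.9 × (1−0.95) = 0.0016875
Highest score → politics.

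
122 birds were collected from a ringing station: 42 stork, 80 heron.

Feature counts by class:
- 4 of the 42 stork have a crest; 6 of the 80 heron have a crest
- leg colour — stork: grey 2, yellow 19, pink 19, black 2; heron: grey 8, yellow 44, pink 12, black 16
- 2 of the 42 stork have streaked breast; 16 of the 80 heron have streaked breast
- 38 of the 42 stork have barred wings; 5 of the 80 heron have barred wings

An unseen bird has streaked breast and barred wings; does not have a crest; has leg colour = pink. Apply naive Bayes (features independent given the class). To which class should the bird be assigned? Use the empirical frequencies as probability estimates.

stork

stork: (42/122) × (38/42) × (19/42) × (2/42) × (38/42) ≈ 0.00607076
heron: (80/122) × (74/80) × (12/80) × (16/80) × (5/80) ≈ 0.0011373
Highest score → stork.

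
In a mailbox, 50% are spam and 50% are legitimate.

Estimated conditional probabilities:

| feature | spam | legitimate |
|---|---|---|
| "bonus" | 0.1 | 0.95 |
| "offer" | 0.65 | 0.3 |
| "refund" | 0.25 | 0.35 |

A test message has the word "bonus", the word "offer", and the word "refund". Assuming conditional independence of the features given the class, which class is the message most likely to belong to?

legitimate

spam: 0.5 × 0.1 × 0.65 × 0.25 = 0.008125
legitimate: 0.5 × 0.95 × 0.3 × 0.35 = 0.049875
Highest score → legitimate.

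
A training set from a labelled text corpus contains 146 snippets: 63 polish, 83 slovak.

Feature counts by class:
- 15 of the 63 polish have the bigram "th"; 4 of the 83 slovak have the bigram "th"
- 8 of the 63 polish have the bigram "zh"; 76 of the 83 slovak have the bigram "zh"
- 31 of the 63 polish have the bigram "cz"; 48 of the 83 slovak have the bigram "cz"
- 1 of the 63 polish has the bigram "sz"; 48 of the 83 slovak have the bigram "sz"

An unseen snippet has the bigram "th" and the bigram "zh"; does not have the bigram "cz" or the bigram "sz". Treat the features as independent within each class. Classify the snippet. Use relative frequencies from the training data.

polish: (63/146) × (15/63) × (8/63) × (32/63) × (62/63) ≈ 0.00652151
slovak: (83/146) × (4/83) × (76/83) × (35/83) × (35/83) ≈ 0.0044609
Highest score → polish.

polish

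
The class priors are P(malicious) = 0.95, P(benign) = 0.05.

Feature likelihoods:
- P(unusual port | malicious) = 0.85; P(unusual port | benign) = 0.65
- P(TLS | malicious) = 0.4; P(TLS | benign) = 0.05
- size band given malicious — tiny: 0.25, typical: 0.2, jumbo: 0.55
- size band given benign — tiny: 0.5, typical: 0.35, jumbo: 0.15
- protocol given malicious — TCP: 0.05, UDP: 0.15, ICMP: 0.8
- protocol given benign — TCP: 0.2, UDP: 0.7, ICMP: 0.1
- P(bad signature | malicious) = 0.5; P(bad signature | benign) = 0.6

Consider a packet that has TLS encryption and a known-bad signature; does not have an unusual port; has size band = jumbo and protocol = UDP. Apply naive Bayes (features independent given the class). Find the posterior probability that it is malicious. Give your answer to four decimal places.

0.9771

malicious: 0.95 × (1−0.85) × 0.4 × 0.55 × 0.15 × 0.5 = 0.00235125
benign: 0.05 × (1−0.65) × 0.05 × 0.15 × 0.7 × 0.6 = 0.000055125
P(malicious | x) = 0.00235125 / 0.002406375 ≈ 0.9771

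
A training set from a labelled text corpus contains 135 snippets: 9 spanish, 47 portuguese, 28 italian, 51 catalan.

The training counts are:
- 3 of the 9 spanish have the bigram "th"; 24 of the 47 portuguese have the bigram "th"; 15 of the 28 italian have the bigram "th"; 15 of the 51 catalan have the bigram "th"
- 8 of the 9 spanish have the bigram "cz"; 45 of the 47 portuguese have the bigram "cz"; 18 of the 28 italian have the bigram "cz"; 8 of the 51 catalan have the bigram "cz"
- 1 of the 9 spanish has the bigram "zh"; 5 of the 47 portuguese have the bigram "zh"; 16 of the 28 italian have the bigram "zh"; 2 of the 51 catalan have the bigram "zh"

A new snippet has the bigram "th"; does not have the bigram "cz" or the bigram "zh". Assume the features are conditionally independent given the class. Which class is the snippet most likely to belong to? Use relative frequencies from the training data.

spanish: (9/135) × (3/9) × (1/9) × (8/9) ≈ 0.00219479
portuguese: (47/135) × (24/47) × (2/47) × (42/47) ≈ 0.00676022
italian: (28/135) × (15/28) × (10/28) × (12/28) ≈ 0.0170068
catalan: (51/135) × (15/51) × (43/51) × (49/51) ≈ 0.0900081
Highest score → catalan.

catalan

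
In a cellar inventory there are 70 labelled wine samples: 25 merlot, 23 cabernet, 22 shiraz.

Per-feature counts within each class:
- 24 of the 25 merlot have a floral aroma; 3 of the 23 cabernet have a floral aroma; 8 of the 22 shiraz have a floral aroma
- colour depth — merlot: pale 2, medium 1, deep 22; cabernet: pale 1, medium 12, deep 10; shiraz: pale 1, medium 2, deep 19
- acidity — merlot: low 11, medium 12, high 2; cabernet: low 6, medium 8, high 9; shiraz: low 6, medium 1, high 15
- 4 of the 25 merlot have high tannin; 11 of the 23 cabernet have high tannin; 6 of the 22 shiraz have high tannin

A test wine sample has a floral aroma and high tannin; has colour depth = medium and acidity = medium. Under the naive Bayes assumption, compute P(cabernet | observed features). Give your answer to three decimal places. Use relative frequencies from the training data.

0.759

merlot: (25/70) × (24/25) × (1/25) × (12/25) × (4/25) ≈ 0.00105326
cabernet: (23/70) × (3/23) × (12/23) × (8/23) × (11/23) ≈ 0.00371966
shiraz: (22/70) × (8/22) × (2/22) × (1/22) × (6/22) ≈ 0.000128797
P(cabernet | x) = 0.00371966 / 0.004901717 ≈ 0.759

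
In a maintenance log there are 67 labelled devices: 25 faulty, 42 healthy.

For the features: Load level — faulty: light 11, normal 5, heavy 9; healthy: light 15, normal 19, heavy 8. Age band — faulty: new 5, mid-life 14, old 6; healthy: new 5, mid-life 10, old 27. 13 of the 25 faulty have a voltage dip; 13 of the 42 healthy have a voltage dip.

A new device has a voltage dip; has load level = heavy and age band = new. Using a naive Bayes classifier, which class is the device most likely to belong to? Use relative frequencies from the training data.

faulty: (25/67) × (9/25) × (5/25) × (13/25) ≈ 0.0139701
healthy: (42/67) × (8/42) × (5/42) × (13/42) ≈ 0.00439977
Highest score → faulty.

faulty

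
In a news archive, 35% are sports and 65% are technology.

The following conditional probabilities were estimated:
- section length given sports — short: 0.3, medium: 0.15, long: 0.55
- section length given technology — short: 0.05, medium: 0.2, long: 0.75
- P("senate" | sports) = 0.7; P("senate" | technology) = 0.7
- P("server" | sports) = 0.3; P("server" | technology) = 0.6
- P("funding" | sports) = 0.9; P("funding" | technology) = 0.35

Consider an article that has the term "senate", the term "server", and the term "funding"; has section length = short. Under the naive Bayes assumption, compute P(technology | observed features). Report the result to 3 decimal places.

sports: 0.35 × 0.3 × 0.7 × 0.3 × 0.9 = 0.019845
technology: 0.65 × 0.05 × 0.7 × 0.6 × 0.35 = 0.0047775
P(technology | x) = 0.0047775 / 0.0246225 ≈ 0.194

0.194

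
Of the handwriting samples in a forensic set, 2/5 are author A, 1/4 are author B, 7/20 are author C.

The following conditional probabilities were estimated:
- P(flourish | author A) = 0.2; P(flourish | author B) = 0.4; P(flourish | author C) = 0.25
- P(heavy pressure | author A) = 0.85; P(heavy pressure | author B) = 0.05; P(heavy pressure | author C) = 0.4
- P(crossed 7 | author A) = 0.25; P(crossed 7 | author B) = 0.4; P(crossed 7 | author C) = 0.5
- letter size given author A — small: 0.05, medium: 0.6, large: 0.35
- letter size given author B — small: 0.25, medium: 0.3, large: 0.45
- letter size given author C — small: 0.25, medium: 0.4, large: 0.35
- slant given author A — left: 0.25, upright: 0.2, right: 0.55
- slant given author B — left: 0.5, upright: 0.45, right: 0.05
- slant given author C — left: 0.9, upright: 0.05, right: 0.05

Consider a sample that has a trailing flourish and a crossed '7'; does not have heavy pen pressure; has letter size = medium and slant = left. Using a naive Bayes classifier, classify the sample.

author C

author A: 0.4 × 0.2 × (1−0.85) × 0.25 × 0.6 × 0.25 = 0.00045
author B: 0.25 × 0.4 × (1−0.05) × 0.4 × 0.3 × 0.5 = 0.0057
author C: 0.35 × 0.25 × (1−0.4) × 0.5 × 0.4 × 0.9 = 0.00945
Highest score → author C.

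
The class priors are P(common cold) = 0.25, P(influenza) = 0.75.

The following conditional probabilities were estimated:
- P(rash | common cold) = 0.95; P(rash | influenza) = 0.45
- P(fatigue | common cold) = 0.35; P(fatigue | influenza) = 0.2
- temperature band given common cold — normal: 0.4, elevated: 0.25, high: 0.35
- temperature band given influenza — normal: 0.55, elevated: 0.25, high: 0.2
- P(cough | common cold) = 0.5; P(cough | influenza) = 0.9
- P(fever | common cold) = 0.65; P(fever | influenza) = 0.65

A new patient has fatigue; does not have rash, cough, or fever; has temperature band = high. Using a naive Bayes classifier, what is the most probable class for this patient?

common cold: 0.25 × (1−0.95) × 0.35 × 0.35 × (1−0.5) × (1−0.65) = 0.00026796875
influenza: 0.75 × (1−0.45) × 0.2 × 0.2 × (1−0.9) × (1−0.65) = 0.0005775
Highest score → influenza.

influenza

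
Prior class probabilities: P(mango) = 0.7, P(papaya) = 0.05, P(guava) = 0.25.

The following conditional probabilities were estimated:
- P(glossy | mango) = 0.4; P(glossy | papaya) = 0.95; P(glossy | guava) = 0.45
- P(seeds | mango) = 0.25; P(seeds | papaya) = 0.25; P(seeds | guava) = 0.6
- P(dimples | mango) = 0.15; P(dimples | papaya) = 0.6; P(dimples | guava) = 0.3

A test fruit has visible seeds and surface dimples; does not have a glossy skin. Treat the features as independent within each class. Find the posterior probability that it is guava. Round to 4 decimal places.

0.6055

mango: 0.7 × (1−0.4) × 0.25 × 0.15 = 0.01575
papaya: 0.05 × (1−0.95) × 0.25 × 0.6 = 0.000375
guava: 0.25 × (1−0.45) × 0.6 × 0.3 = 0.02475
P(guava | x) = 0.02475 / 0.040875 ≈ 0.6055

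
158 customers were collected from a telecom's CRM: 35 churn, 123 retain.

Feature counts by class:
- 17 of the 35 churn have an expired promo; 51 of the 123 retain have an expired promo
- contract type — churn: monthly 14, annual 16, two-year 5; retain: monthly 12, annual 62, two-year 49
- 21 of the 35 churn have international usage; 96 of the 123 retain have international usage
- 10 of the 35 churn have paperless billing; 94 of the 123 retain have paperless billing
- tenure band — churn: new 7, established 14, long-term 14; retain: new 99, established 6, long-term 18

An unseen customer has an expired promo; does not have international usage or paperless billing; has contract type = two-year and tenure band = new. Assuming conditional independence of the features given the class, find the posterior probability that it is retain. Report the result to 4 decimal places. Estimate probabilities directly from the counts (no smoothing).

churn: (35/158) × (17/35) × (5/35) × (14/35) × (25/35) × (7/35) ≈ 0.000878326
retain: (123/158) × (51/123) × (49/123) × (27/123) × (29/123) × (99/123) ≈ 0.00535656
P(retain | x) = 0.00535656 / 0.006234886 ≈ 0.8591

0.8591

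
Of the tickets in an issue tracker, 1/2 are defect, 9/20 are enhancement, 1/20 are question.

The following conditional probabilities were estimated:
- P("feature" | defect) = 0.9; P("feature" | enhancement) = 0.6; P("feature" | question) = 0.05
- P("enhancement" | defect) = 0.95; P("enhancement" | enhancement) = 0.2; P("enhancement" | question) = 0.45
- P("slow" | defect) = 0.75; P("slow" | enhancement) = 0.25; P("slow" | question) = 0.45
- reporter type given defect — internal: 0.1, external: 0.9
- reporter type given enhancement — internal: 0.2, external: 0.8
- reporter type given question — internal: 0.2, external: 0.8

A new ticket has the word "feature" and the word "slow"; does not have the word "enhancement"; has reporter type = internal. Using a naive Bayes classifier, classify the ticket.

defect: 0.5 × 0.9 × (1−0.95) × 0.75 × 0.1 = 0.0016875
enhancement: 0.45 × 0.6 × (1−0.2) × 0.25 × 0.2 = 0.0108
question: 0.05 × 0.05 × (1−0.45) × 0.45 × 0.2 = 0.00012375
Highest score → enhancement.

enhancement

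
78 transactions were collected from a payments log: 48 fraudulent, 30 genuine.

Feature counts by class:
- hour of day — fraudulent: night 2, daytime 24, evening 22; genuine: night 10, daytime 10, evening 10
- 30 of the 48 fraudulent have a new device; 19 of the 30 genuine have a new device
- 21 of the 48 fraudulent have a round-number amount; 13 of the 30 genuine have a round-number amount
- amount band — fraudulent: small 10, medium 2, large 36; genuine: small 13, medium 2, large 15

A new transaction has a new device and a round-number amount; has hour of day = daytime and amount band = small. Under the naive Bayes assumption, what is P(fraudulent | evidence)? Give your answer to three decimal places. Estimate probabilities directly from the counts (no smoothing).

fraudulent: (48/78) × (24/48) × (30/48) × (21/48) × (10/48) ≈ 0.017528
genuine: (30/78) × (10/30) × (19/30) × (13/30) × (13/30) ≈ 0.0152469
P(fraudulent | x) = 0.017528 / 0.0327749 ≈ 0.535

0.535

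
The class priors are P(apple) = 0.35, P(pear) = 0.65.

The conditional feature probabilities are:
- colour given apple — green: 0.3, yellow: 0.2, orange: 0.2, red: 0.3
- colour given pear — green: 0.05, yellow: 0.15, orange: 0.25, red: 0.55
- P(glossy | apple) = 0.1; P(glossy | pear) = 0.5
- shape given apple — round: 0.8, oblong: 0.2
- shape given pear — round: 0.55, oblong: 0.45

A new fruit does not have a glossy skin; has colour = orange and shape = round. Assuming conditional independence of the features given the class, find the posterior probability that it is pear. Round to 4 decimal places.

0.4700

apple: 0.35 × 0.2 × (1−0.1) × 0.8 = 0.0504
pear: 0.65 × 0.25 × (1−0.5) × 0.55 = 0.0446875
P(pear | x) = 0.0446875 / 0.0950875 ≈ 0.4700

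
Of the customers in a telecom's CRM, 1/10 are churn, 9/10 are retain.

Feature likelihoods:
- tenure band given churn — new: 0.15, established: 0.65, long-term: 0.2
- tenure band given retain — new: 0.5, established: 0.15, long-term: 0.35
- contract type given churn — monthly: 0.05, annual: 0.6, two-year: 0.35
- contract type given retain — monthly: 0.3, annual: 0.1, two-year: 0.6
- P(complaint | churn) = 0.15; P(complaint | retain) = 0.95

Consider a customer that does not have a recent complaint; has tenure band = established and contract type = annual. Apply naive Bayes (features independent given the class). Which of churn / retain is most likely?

churn

churn: 0.1 × 0.65 × 0.6 × (1−0.15) = 0.03315
retain: 0.9 × 0.15 × 0.1 × (1−0.95) = 0.000675
Highest score → churn.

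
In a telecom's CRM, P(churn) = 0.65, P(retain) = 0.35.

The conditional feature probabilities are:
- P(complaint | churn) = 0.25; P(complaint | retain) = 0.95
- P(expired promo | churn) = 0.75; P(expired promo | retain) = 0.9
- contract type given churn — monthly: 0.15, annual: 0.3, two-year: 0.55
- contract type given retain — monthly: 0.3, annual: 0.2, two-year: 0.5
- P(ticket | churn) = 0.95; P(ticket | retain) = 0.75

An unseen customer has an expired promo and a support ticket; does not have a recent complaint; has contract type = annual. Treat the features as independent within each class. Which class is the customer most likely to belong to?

churn

churn: 0.65 × (1−0.25) × 0.75 × 0.3 × 0.95 = 0.104203125
retain: 0.35 × (1−0.95) × 0.9 × 0.2 × 0.75 = 0.0023625
Highest score → churn.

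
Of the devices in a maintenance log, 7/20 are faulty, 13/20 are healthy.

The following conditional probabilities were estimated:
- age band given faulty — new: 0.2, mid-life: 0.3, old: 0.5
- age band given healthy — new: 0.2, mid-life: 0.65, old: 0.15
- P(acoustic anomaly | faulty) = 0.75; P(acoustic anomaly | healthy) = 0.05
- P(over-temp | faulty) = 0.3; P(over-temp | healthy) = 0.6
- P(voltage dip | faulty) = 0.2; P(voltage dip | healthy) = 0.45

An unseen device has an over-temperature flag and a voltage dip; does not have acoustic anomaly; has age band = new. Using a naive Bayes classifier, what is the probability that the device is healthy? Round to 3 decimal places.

0.969

faulty: 0.35 × 0.2 × (1−0.75) × 0.3 × 0.2 = 0.00105
healthy: 0.65 × 0.2 × (1−0.05) × 0.6 × 0.45 = 0.033345
P(healthy | x) = 0.033345 / 0.034395 ≈ 0.969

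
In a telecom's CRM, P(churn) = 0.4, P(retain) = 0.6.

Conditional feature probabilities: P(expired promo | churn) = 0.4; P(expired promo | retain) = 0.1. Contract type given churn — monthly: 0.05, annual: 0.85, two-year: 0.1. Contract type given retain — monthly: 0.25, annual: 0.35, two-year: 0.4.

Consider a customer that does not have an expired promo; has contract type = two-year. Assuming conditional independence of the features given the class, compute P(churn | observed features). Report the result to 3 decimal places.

churn: 0.4 × (1−0.4) × 0.1 = 0.024
retain: 0.6 × (1−0.1) × 0.4 = 0.216
P(churn | x) = 0.024 / 0.24 ≈ 0.100

0.100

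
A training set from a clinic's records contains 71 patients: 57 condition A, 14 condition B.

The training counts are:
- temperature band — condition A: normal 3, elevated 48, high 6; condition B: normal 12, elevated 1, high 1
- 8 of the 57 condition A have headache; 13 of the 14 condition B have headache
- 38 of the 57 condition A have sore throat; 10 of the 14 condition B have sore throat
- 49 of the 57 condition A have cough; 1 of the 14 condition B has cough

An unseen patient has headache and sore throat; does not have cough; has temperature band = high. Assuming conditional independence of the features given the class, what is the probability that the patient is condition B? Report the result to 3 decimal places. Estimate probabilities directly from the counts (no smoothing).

0.887

condition A: (57/71) × (6/57) × (8/57) × (38/57) × (8/57) ≈ 0.00110977
condition B: (14/71) × (1/14) × (13/14) × (10/14) × (13/14) ≈ 0.0086745
P(condition B | x) = 0.0086745 / 0.00978427 ≈ 0.887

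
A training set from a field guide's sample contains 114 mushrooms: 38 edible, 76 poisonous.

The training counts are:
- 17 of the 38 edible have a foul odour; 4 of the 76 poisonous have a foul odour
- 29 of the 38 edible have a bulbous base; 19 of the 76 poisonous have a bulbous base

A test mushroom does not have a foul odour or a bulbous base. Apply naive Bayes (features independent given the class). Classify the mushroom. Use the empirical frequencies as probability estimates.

edible: (38/114) × (21/38) × (9/38) ≈ 0.0436288
poisonous: (76/114) × (72/76) × (57/76) ≈ 0.473684
Highest score → poisonous.

poisonous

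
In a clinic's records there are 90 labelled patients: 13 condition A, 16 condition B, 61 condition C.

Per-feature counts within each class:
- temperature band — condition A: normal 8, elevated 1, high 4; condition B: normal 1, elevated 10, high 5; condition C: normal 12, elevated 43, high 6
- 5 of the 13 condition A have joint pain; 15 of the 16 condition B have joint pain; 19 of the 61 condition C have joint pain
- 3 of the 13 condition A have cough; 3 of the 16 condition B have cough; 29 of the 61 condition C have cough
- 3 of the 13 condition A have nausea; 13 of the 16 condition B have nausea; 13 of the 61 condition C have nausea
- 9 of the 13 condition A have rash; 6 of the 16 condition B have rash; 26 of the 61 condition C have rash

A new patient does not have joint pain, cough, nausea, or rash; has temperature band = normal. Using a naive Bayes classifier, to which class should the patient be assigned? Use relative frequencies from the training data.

condition A: (13/90) × (8/13) × (8/13) × (10/13) × (10/13) × (4/13) ≈ 0.00995919
condition B: (16/90) × (1/16) × (1/16) × (13/16) × (3/16) × (10/16) ≈ 0.0000661214
condition C: (61/90) × (12/61) × (42/61) × (32/61) × (48/61) × (35/61) ≈ 0.0217434
Highest score → condition C.

condition C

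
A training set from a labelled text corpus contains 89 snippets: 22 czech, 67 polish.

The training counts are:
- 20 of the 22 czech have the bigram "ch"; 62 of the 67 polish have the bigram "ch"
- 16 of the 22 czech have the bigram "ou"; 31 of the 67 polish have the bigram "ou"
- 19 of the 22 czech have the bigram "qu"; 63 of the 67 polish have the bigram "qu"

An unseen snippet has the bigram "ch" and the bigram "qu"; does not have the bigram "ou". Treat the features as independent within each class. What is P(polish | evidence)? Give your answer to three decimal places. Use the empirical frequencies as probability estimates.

0.869

czech: (22/89) × (20/22) × (6/22) × (19/22) ≈ 0.0529297
polish: (67/89) × (62/67) × (36/67) × (63/67) ≈ 0.351961
P(polish | x) = 0.351961 / 0.4048907 ≈ 0.869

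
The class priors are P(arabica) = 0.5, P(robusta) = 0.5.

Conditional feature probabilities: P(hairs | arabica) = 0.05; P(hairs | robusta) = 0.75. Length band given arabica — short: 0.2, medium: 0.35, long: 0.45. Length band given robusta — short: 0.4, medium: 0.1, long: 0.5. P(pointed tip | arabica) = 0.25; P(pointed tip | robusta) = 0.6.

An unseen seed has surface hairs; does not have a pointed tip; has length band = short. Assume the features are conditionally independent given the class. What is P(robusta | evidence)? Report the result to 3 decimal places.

0.941

arabica: 0.5 × 0.05 × 0.2 × (1−0.25) = 0.00375
robusta: 0.5 × 0.75 × 0.4 × (1−0.6) = 0.06
P(robusta | x) = 0.06 / 0.06375 ≈ 0.941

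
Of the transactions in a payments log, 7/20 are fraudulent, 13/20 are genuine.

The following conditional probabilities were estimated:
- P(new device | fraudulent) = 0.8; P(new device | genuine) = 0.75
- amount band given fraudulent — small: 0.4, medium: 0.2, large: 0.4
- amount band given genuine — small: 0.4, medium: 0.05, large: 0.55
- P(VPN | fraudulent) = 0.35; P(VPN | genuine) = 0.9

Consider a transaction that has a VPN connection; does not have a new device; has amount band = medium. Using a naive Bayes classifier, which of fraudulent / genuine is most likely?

fraudulent: 0.35 × (1−0.8) × 0.2 × 0.35 = 0.0049
genuine: 0.65 × (1−0.75) × 0.05 × 0.9 = 0.0073125
Highest score → genuine.

genuine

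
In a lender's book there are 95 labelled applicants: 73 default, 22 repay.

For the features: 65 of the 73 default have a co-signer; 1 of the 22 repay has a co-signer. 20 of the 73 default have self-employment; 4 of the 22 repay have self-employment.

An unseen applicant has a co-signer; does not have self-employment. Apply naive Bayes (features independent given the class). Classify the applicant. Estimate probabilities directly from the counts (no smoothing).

default: (73/95) × (65/73) × (53/73) ≈ 0.496756
repay: (22/95) × (1/22) × (18/22) ≈ 0.00861244
Highest score → default.

default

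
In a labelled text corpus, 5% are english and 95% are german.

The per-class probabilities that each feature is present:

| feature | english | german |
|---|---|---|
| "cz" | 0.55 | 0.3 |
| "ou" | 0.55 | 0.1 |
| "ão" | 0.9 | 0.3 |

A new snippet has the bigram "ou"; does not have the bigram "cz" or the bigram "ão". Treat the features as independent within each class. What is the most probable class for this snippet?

german

english: 0.05 × (1−0.55) × 0.55 × (1−0.9) = 0.0012375
german: 0.95 × (1−0.3) × 0.1 × (1−0.3) = 0.04655
Highest score → german.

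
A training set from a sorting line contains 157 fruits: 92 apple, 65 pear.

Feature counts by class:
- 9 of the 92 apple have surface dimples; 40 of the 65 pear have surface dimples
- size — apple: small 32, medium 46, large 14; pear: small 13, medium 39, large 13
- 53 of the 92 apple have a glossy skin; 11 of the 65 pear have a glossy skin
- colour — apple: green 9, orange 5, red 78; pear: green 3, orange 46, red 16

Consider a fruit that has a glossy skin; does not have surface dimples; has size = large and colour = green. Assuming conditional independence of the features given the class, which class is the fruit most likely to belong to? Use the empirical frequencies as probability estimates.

apple

apple: (92/157) × (83/92) × (14/92) × (53/92) × (9/92) ≈ 0.00453379
pear: (65/157) × (25/65) × (13/65) × (11/65) × (3/65) ≈ 0.000248747
Highest score → apple.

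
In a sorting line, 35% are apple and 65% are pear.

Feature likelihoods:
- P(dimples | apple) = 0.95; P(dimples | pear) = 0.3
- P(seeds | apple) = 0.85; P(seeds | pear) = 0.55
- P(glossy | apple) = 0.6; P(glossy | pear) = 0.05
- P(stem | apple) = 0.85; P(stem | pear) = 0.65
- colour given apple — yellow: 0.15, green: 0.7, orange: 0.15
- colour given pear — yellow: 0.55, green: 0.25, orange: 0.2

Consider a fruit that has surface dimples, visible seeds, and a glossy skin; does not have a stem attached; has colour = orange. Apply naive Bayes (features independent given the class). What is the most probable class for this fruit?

apple

apple: 0.35 × 0.95 × 0.85 × 0.6 × (1−0.85) × 0.15 = 0.0038154375
pear: 0.65 × 0.3 × 0.55 × 0.05 × (1−0.65) × 0.2 = 0.000375375
Highest score → apple.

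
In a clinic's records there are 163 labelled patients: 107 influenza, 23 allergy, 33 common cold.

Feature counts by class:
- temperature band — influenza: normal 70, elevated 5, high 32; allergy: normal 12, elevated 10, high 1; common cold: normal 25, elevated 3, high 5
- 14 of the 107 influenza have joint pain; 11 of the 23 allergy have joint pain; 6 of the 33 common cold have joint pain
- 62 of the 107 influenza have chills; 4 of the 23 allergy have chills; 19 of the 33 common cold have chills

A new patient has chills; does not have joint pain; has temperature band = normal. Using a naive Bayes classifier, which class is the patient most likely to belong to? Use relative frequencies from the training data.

influenza

influenza: (107/163) × (70/107) × (93/107) × (62/107) ≈ 0.216281
allergy: (23/163) × (12/23) × (12/23) × (4/23) ≈ 0.00668004
common cold: (33/163) × (25/33) × (27/33) × (19/33) ≈ 0.0722507
Highest score → influenza.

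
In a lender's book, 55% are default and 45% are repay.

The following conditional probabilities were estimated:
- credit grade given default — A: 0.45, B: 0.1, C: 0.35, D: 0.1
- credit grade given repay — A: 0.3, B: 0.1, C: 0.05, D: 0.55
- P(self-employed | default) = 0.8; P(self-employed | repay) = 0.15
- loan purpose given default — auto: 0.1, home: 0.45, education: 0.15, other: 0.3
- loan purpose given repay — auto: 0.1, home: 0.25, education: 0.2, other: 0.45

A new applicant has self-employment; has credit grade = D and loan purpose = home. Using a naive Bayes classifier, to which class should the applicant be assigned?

default: 0.55 × 0.1 × 0.8 × 0.45 = 0.0198
repay: 0.45 × 0.55 × 0.15 × 0.25 = 0.00928125
Highest score → default.

default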